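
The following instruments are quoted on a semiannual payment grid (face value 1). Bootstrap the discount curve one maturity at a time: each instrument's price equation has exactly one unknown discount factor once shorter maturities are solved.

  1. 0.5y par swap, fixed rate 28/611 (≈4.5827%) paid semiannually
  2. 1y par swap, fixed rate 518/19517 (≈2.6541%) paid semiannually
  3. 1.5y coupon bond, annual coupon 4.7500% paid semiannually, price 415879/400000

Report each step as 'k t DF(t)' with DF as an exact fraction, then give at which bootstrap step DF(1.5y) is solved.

1 1/2 611/625
2 1 9741/10000
3 3/2 9703/10000
DF(1.5y) is solved at step 3

step 1 [0.5y] swap r/2=14/611: DF=(1 − 14/611·(0))/(1+14/611) = 611/625 ≈ 0.977600
step 2 [1y] swap r/2=259/19517: DF=(1 − 259/19517·(0.977600))/(1+259/19517) = 9741/10000 ≈ 0.974100
step 3 [1.5y] bond c/2=19/800: DF=(415879/400000 − 19/800·(0.977600+0.974100))/(1+19/800) = 9703/10000 ≈ 0.970300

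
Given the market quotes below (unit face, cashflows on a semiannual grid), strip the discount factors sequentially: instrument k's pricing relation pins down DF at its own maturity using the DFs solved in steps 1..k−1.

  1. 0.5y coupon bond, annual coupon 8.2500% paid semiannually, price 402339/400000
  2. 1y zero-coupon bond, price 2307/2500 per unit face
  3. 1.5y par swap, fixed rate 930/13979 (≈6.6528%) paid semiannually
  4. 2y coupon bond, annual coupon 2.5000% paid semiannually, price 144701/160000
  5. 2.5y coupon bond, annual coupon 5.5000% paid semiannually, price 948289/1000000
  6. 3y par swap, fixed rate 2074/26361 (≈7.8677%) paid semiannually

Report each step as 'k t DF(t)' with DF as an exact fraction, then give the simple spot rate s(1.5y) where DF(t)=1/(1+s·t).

step 1 [0.5y] bond c/2=33/800: DF=(402339/400000 − 33/800·(0))/(1+33/800) = 483/500 ≈ 0.966000
step 2 [1y] zero: DF = P = 2307/2500 ≈ 0.922800
step 3 [1.5y] swap r/2=465/13979: DF=(1 − 465/13979·(0.966000+0.922800))/(1+465/13979) = 907/1000 ≈ 0.907000
step 4 [2y] bond c/2=1/80: DF=(144701/160000 − 1/80·(0.966000+0.922800+0.907000))/(1+1/80) = 8587/10000 ≈ 0.858700
step 5 [2.5y] bond c/2=11/400: DF=(948289/1000000 − 11/400·(0.966000+0.922800+0.907000+0.858700))/(1+11/400) = 8251/10000 ≈ 0.825100
step 6 [3y] swap r/2=1037/26361: DF=(1 − 1037/26361·(0.966000+0.922800+0.907000+0.858700+0.825100))/(1+1037/26361) = 3963/5000 ≈ 0.792600

1 1/2 483/500
2 1 2307/2500
3 3/2 907/1000
4 2 8587/10000
5 5/2 8251/10000
6 3 3963/5000
s(1.5y) = (1/(907/1000) − 1)/(3/2) = 62/907 ≈ 6.8357%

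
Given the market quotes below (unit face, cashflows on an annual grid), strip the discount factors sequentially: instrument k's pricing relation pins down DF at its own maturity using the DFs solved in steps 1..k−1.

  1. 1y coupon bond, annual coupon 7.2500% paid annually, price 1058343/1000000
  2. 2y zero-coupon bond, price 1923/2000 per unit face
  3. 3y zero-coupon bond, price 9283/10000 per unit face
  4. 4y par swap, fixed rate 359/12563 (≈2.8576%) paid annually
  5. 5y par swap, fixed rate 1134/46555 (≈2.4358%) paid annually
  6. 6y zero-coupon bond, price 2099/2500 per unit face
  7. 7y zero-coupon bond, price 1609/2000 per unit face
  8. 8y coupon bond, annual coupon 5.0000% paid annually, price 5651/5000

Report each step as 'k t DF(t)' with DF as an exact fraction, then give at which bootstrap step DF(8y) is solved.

step 1 [1y] bond c/1=29/400: DF=(1058343/1000000 − 29/400·(0))/(1+29/400) = 2467/2500 ≈ 0.986800
step 2 [2y] zero: DF = P = 1923/2000 ≈ 0.961500
step 3 [3y] zero: DF = P = 9283/10000 ≈ 0.928300
step 4 [4y] swap r/1=359/12563: DF=(1 − 359/12563·(0.986800+0.961500+0.928300))/(1+359/12563) = 8923/10000 ≈ 0.892300
step 5 [5y] swap r/1=1134/46555: DF=(1 − 1134/46555·(0.986800+0.961500+0.928300+0.892300))/(1+1134/46555) = 4433/5000 ≈ 0.886600
step 6 [6y] zero: DF = P = 2099/2500 ≈ 0.839600
step 7 [7y] zero: DF = P = 1609/2000 ≈ 0.804500
step 8 [8y] bond c/1=1/20: DF=(5651/5000 − 1/20·(0.986800+0.961500+0.928300+0.892300+0.886600+0.839600+0.804500))/(1+1/20) = 1941/2500 ≈ 0.776400

1 1 2467/2500
2 2 1923/2000
3 3 9283/10000
4 4 8923/10000
5 5 4433/5000
6 6 2099/2500
7 7 1609/2000
8 8 1941/2500
DF(8y) is solved at step 8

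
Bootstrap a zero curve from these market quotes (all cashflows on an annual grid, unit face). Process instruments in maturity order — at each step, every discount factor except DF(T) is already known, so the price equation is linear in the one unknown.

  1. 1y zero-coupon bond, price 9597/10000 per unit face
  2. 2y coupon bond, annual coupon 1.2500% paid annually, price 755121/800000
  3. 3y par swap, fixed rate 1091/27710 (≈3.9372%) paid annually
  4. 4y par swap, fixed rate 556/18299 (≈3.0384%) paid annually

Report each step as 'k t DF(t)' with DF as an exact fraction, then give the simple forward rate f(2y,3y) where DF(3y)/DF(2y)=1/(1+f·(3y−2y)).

1 1 9597/10000
2 2 2301/2500
3 3 8909/10000
4 4 1111/1250
f(2y,3y) = ((2301/2500)/(8909/10000) − 1)/(1) = 5/151 ≈ 3.3113%

step 1 [1y] zero: DF = P = 9597/10000 ≈ 0.959700
step 2 [2y] bond c/1=1/80: DF=(755121/800000 − 1/80·(0.959700))/(1+1/80) = 2301/2500 ≈ 0.920400
step 3 [3y] swap r/1=1091/27710: DF=(1 − 1091/27710·(0.959700+0.920400))/(1+1091/27710) = 8909/10000 ≈ 0.890900
step 4 [4y] swap r/1=556/18299: DF=(1 − 556/18299·(0.959700+0.920400+0.890900))/(1+556/18299) = 1111/1250 ≈ 0.888800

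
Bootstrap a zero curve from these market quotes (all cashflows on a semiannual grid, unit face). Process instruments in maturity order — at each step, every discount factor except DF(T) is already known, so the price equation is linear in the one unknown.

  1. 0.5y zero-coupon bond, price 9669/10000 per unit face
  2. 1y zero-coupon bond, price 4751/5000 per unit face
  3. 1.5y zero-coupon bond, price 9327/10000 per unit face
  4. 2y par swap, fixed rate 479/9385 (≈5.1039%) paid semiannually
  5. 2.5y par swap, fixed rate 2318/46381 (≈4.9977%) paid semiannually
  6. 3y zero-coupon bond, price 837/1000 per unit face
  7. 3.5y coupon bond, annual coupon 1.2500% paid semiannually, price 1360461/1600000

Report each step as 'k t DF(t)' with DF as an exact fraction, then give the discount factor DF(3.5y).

1 1/2 9669/10000
2 1 4751/5000
3 3/2 9327/10000
4 2 4521/5000
5 5/2 8841/10000
6 3 837/1000
7 7/2 811/1000
DF(3.5y) = 811/1000 ≈ 0.811000

step 1 [0.5y] zero: DF = P = 9669/10000 ≈ 0.966900
step 2 [1y] zero: DF = P = 4751/5000 ≈ 0.950200
step 3 [1.5y] zero: DF = P = 9327/10000 ≈ 0.932700
step 4 [2y] swap r/2=479/18770: DF=(1 − 479/18770·(0.966900+0.950200+0.932700))/(1+479/18770) = 4521/5000 ≈ 0.904200
step 5 [2.5y] swap r/2=1159/46381: DF=(1 − 1159/46381·(0.966900+0.950200+0.932700+0.904200))/(1+1159/46381) = 8841/10000 ≈ 0.884100
step 6 [3y] zero: DF = P = 837/1000 ≈ 0.837000
step 7 [3.5y] bond c/2=1/160: DF=(1360461/1600000 − 1/160·(0.966900+0.950200+0.932700+0.904200+0.884100+0.837000))/(1+1/160) = 811/1000 ≈ 0.811000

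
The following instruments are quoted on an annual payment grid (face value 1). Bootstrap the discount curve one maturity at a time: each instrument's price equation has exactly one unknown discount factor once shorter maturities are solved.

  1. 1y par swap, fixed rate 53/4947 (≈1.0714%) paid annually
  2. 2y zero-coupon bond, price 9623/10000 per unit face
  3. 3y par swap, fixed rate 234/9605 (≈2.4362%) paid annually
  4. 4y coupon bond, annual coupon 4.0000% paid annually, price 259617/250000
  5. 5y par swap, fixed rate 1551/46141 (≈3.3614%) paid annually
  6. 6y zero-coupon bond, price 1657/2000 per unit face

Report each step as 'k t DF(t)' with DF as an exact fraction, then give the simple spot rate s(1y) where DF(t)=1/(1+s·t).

step 1 [1y] swap r/1=53/4947: DF=(1 − 53/4947·(0))/(1+53/4947) = 4947/5000 ≈ 0.989400
step 2 [2y] zero: DF = P = 9623/10000 ≈ 0.962300
step 3 [3y] swap r/1=234/9605: DF=(1 − 234/9605·(0.989400+0.962300))/(1+234/9605) = 4649/5000 ≈ 0.929800
step 4 [4y] bond c/1=1/25: DF=(259617/250000 − 1/25·(0.989400+0.962300+0.929800))/(1+1/25) = 8877/10000 ≈ 0.887700
step 5 [5y] swap r/1=1551/46141: DF=(1 − 1551/46141·(0.989400+0.962300+0.929800+0.887700))/(1+1551/46141) = 8449/10000 ≈ 0.844900
step 6 [6y] zero: DF = P = 1657/2000 ≈ 0.828500

1 1 4947/5000
2 2 9623/10000
3 3 4649/5000
4 4 8877/10000
5 5 8449/10000
6 6 1657/2000
s(1y) = (1/(4947/5000) − 1)/(1) = 53/4947 ≈ 1.0714%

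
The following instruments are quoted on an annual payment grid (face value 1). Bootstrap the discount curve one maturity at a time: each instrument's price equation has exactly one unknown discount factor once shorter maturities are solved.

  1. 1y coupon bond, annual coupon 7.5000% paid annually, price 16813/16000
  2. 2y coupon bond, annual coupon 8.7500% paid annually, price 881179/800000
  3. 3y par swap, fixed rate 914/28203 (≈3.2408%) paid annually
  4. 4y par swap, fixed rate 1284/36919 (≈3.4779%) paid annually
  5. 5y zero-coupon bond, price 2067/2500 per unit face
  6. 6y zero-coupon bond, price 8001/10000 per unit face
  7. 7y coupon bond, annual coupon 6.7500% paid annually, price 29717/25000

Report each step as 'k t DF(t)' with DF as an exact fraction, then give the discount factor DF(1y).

1 1 391/400
2 2 4671/5000
3 3 4543/5000
4 4 2179/2500
5 5 2067/2500
6 6 8001/10000
7 7 1943/2500
DF(1y) = 391/400 ≈ 0.977500

step 1 [1y] bond c/1=3/40: DF=(16813/16000 − 3/40·(0))/(1+3/40) = 391/400 ≈ 0.977500
step 2 [2y] bond c/1=7/80: DF=(881179/800000 − 7/80·(0.977500))/(1+7/80) = 4671/5000 ≈ 0.934200
step 3 [3y] swap r/1=914/28203: DF=(1 − 914/28203·(0.977500+0.934200))/(1+914/28203) = 4543/5000 ≈ 0.908600
step 4 [4y] swap r/1=1284/36919: DF=(1 − 1284/36919·(0.977500+0.934200+0.908600))/(1+1284/36919) = 2179/2500 ≈ 0.871600
step 5 [5y] zero: DF = P = 2067/2500 ≈ 0.826800
step 6 [6y] zero: DF = P = 8001/10000 ≈ 0.800100
step 7 [7y] bond c/1=27/400: DF=(29717/25000 − 27/400·(0.977500+0.934200+0.908600+0.871600+0.826800+0.800100))/(1+27/400) = 1943/2500 ≈ 0.777200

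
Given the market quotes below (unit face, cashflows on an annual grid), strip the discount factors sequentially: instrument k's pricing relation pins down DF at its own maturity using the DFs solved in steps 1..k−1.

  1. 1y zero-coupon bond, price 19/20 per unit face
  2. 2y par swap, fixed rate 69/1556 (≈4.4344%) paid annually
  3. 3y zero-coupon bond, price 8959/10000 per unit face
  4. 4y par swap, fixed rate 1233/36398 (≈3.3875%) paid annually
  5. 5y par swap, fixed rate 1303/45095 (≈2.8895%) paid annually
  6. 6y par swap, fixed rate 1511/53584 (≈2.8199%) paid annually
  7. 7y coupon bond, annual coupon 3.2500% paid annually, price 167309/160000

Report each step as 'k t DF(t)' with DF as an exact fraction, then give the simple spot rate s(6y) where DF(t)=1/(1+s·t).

step 1 [1y] zero: DF = P = 19/20 ≈ 0.950000
step 2 [2y] swap r/1=69/1556: DF=(1 − 69/1556·(0.950000))/(1+69/1556) = 2293/2500 ≈ 0.917200
step 3 [3y] zero: DF = P = 8959/10000 ≈ 0.895900
step 4 [4y] swap r/1=1233/36398: DF=(1 − 1233/36398·(0.950000+0.917200+0.895900))/(1+1233/36398) = 8767/10000 ≈ 0.876700
step 5 [5y] swap r/1=1303/45095: DF=(1 − 1303/45095·(0.950000+0.917200+0.895900+0.876700))/(1+1303/45095) = 8697/10000 ≈ 0.869700
step 6 [6y] swap r/1=1511/53584: DF=(1 − 1511/53584·(0.950000+0.917200+0.895900+0.876700+0.869700))/(1+1511/53584) = 8489/10000 ≈ 0.848900
step 7 [7y] bond c/1=13/400: DF=(167309/160000 − 13/400·(0.950000+0.917200+0.895900+0.876700+0.869700+0.848900))/(1+13/400) = 8441/10000 ≈ 0.844100

1 1 19/20
2 2 2293/2500
3 3 8959/10000
4 4 8767/10000
5 5 8697/10000
6 6 8489/10000
7 7 8441/10000
s(6y) = (1/(8489/10000) − 1)/(6) = 1511/50934 ≈ 2.9666%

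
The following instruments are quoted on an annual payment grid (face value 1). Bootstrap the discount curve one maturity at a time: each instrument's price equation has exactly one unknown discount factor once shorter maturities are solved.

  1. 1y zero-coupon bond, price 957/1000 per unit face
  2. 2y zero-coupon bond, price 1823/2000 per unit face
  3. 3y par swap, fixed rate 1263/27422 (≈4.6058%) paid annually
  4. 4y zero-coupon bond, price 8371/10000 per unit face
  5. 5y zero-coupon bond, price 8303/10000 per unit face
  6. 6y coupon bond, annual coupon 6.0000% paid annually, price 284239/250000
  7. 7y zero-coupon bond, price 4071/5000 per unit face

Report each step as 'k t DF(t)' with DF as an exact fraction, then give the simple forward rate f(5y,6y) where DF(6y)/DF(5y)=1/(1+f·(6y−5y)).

step 1 [1y] zero: DF = P = 957/1000 ≈ 0.957000
step 2 [2y] zero: DF = P = 1823/2000 ≈ 0.911500
step 3 [3y] swap r/1=1263/27422: DF=(1 − 1263/27422·(0.957000+0.911500))/(1+1263/27422) = 8737/10000 ≈ 0.873700
step 4 [4y] zero: DF = P = 8371/10000 ≈ 0.837100
step 5 [5y] zero: DF = P = 8303/10000 ≈ 0.830300
step 6 [6y] bond c/1=3/50: DF=(284239/250000 − 3/50·(0.957000+0.911500+0.873700+0.837100+0.830300))/(1+3/50) = 823/1000 ≈ 0.823000
step 7 [7y] zero: DF = P = 4071/5000 ≈ 0.814200

1 1 957/1000
2 2 1823/2000
3 3 8737/10000
4 4 8371/10000
5 5 8303/10000
6 6 823/1000
7 7 4071/5000
f(5y,6y) = ((8303/10000)/(823/1000) − 1)/(1) = 73/8230 ≈ 0.8870%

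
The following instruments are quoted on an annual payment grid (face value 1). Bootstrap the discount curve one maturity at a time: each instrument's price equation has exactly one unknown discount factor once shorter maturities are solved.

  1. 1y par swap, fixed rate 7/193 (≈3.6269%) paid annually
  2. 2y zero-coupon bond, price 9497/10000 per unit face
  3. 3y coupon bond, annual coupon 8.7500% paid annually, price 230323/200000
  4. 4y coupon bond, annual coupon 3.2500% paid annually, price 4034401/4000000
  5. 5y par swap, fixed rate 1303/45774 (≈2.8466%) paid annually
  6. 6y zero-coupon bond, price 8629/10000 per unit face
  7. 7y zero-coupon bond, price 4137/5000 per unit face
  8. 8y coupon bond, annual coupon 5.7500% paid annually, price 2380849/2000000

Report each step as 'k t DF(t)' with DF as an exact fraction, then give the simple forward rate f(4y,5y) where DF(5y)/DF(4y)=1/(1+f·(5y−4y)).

1 1 193/200
2 2 9497/10000
3 3 9049/10000
4 4 8881/10000
5 5 8697/10000
6 6 8629/10000
7 7 4137/5000
8 8 7849/10000
f(4y,5y) = ((8881/10000)/(8697/10000) − 1)/(1) = 184/8697 ≈ 2.1157%

step 1 [1y] swap r/1=7/193: DF=(1 − 7/193·(0))/(1+7/193) = 193/200 ≈ 0.965000
step 2 [2y] zero: DF = P = 9497/10000 ≈ 0.949700
step 3 [3y] bond c/1=7/80: DF=(230323/200000 − 7/80·(0.965000+0.949700))/(1+7/80) = 9049/10000 ≈ 0.904900
step 4 [4y] bond c/1=13/400: DF=(4034401/4000000 − 13/400·(0.965000+0.949700+0.904900))/(1+13/400) = 8881/10000 ≈ 0.888100
step 5 [5y] swap r/1=1303/45774: DF=(1 − 1303/45774·(0.965000+0.949700+0.904900+0.888100))/(1+1303/45774) = 8697/10000 ≈ 0.869700
step 6 [6y] zero: DF = P = 8629/10000 ≈ 0.862900
step 7 [7y] zero: DF = P = 4137/5000 ≈ 0.827400
step 8 [8y] bond c/1=23/400: DF=(2380849/2000000 − 23/400·(0.965000+0.949700+0.904900+0.888100+0.869700+0.862900+0.827400))/(1+23/400) = 7849/10000 ≈ 0.784900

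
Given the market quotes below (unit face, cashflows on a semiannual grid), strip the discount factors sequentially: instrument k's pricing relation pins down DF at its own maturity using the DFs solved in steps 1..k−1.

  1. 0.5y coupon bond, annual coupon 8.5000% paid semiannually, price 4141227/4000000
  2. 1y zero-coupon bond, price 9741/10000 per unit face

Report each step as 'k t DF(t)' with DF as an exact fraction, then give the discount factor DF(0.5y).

step 1 [0.5y] bond c/2=17/400: DF=(4141227/4000000 − 17/400·(0))/(1+17/400) = 9931/10000 ≈ 0.993100
step 2 [1y] zero: DF = P = 9741/10000 ≈ 0.974100

1 1/2 9931/10000
2 1 9741/10000
DF(0.5y) = 9931/10000 ≈ 0.993100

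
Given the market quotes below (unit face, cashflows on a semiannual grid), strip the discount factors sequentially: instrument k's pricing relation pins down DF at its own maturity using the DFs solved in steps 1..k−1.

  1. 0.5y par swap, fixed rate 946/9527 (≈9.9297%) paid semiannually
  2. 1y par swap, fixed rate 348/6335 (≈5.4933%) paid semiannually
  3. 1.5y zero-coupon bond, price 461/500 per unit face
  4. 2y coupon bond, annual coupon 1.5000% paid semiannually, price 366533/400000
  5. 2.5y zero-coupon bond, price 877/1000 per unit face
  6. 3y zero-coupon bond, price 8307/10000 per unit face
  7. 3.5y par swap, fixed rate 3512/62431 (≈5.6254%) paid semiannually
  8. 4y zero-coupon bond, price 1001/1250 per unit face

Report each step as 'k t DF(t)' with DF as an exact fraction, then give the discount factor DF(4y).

step 1 [0.5y] swap r/2=473/9527: DF=(1 − 473/9527·(0))/(1+473/9527) = 9527/10000 ≈ 0.952700
step 2 [1y] swap r/2=174/6335: DF=(1 − 174/6335·(0.952700))/(1+174/6335) = 4739/5000 ≈ 0.947800
step 3 [1.5y] zero: DF = P = 461/500 ≈ 0.922000
step 4 [2y] bond c/2=3/400: DF=(366533/400000 − 3/400·(0.952700+0.947800+0.922000))/(1+3/400) = 1777/2000 ≈ 0.888500
step 5 [2.5y] zero: DF = P = 877/1000 ≈ 0.877000
step 6 [3y] zero: DF = P = 8307/10000 ≈ 0.830700
step 7 [3.5y] swap r/2=1756/62431: DF=(1 − 1756/62431·(0.952700+0.947800+0.922000+0.888500+0.877000+0.830700))/(1+1756/62431) = 2061/2500 ≈ 0.824400
step 8 [4y] zero: DF = P = 1001/1250 ≈ 0.800800

1 1/2 9527/10000
2 1 4739/5000
3 3/2 461/500
4 2 1777/2000
5 5/2 877/1000
6 3 8307/10000
7 7/2 2061/2500
8 4 1001/1250
DF(4y) = 1001/1250 ≈ 0.800800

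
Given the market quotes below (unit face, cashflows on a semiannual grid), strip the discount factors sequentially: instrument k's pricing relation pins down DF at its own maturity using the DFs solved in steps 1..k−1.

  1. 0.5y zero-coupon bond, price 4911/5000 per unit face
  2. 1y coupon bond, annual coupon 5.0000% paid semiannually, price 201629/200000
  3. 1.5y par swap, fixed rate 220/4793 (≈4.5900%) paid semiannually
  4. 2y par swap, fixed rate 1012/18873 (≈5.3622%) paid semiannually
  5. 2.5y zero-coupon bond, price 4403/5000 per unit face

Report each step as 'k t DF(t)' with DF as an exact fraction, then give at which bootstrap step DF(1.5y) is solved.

step 1 [0.5y] zero: DF = P = 4911/5000 ≈ 0.982200
step 2 [1y] bond c/2=1/40: DF=(201629/200000 − 1/40·(0.982200))/(1+1/40) = 2399/2500 ≈ 0.959600
step 3 [1.5y] swap r/2=110/4793: DF=(1 − 110/4793·(0.982200+0.959600))/(1+110/4793) = 467/500 ≈ 0.934000
step 4 [2y] swap r/2=506/18873: DF=(1 − 506/18873·(0.982200+0.959600+0.934000))/(1+506/18873) = 2247/2500 ≈ 0.898800
step 5 [2.5y] zero: DF = P = 4403/5000 ≈ 0.880600

1 1/2 4911/5000
2 1 2399/2500
3 3/2 467/500
4 2 2247/2500
5 5/2 4403/5000
DF(1.5y) is solved at step 3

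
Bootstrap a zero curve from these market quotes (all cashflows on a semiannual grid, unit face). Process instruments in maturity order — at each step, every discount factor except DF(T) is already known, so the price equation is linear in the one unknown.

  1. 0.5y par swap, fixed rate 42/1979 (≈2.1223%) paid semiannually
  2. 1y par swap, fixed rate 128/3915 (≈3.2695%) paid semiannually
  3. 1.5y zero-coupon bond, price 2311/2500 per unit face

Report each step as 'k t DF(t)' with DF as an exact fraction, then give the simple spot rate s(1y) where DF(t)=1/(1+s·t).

step 1 [0.5y] swap r/2=21/1979: DF=(1 − 21/1979·(0))/(1+21/1979) = 1979/2000 ≈ 0.989500
step 2 [1y] swap r/2=64/3915: DF=(1 − 64/3915·(0.989500))/(1+64/3915) = 121/125 ≈ 0.968000
step 3 [1.5y] zero: DF = P = 2311/2500 ≈ 0.924400

1 1/2 1979/2000
2 1 121/125
3 3/2 2311/2500
s(1y) = (1/(121/125) − 1)/(1) = 4/121 ≈ 3.3058%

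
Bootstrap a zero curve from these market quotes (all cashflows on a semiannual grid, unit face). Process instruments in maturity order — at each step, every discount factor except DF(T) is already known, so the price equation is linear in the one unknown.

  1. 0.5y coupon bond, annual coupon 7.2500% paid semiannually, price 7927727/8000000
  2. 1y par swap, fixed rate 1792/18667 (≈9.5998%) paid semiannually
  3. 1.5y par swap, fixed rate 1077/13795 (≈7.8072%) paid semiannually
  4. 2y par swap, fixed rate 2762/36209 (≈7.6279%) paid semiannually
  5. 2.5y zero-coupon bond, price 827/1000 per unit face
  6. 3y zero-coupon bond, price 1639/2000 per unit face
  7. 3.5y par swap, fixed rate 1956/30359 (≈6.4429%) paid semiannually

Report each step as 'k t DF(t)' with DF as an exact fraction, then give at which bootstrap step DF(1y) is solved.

1 1/2 9563/10000
2 1 569/625
3 3/2 8923/10000
4 2 8619/10000
5 5/2 827/1000
6 3 1639/2000
7 7/2 2011/2500
DF(1y) is solved at step 2

step 1 [0.5y] bond c/2=29/800: DF=(7927727/8000000 − 29/800·(0))/(1+29/800) = 9563/10000 ≈ 0.956300
step 2 [1y] swap r/2=896/18667: DF=(1 − 896/18667·(0.956300))/(1+896/18667) = 569/625 ≈ 0.910400
step 3 [1.5y] swap r/2=1077/27590: DF=(1 − 1077/27590·(0.956300+0.910400))/(1+1077/27590) = 8923/10000 ≈ 0.892300
step 4 [2y] swap r/2=1381/36209: DF=(1 − 1381/36209·(0.956300+0.910400+0.892300))/(1+1381/36209) = 8619/10000 ≈ 0.861900
step 5 [2.5y] zero: DF = P = 827/1000 ≈ 0.827000
step 6 [3y] zero: DF = P = 1639/2000 ≈ 0.819500
step 7 [3.5y] swap r/2=978/30359: DF=(1 − 978/30359·(0.956300+0.910400+0.892300+0.861900+0.827000+0.819500))/(1+978/30359) = 2011/2500 ≈ 0.804400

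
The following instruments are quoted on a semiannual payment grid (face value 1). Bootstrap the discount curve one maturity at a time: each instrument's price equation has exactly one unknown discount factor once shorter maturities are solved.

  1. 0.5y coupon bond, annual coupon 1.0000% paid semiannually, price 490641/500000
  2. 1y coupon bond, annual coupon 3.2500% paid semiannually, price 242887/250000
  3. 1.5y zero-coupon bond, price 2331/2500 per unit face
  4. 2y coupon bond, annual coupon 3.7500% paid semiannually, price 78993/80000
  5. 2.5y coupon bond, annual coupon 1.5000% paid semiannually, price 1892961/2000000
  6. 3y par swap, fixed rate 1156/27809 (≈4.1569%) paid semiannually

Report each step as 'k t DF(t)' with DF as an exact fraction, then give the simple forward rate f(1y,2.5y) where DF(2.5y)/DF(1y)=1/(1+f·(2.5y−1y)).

1 1/2 2441/2500
2 1 2351/2500
3 3/2 2331/2500
4 2 573/625
5 5/2 4557/5000
6 3 2211/2500
f(1y,2.5y) = ((2351/2500)/(4557/5000) − 1)/(3/2) = 290/13671 ≈ 2.1213%

step 1 [0.5y] bond c/2=1/200: DF=(490641/500000 − 1/200·(0))/(1+1/200) = 2441/2500 ≈ 0.976400
step 2 [1y] bond c/2=13/800: DF=(242887/250000 − 13/800·(0.976400))/(1+13/800) = 2351/2500 ≈ 0.940400
step 3 [1.5y] zero: DF = P = 2331/2500 ≈ 0.932400
step 4 [2y] bond c/2=3/160: DF=(78993/80000 − 3/160·(0.976400+0.940400+0.932400))/(1+3/160) = 573/625 ≈ 0.916800
step 5 [2.5y] bond c/2=3/400: DF=(1892961/2000000 − 3/400·(0.976400+0.940400+0.932400+0.916800))/(1+3/400) = 4557/5000 ≈ 0.911400
step 6 [3y] swap r/2=578/27809: DF=(1 − 578/27809·(0.976400+0.940400+0.932400+0.916800+0.911400))/(1+578/27809) = 2211/2500 ≈ 0.884400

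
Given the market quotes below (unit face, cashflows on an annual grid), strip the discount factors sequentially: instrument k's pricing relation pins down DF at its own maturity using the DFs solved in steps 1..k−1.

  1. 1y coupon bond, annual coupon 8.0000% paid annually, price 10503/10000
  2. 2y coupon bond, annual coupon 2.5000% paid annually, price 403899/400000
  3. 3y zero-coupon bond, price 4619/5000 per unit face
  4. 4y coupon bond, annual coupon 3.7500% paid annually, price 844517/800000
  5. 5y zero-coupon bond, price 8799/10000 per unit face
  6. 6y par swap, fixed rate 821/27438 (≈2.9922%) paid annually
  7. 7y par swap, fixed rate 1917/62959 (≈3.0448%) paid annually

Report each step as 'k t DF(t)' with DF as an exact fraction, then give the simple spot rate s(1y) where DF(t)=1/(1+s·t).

1 1 389/400
2 2 4807/5000
3 3 4619/5000
4 4 4571/5000
5 5 8799/10000
6 6 4179/5000
7 7 8083/10000
s(1y) = (1/(389/400) − 1)/(1) = 11/389 ≈ 2.8278%

step 1 [1y] bond c/1=2/25: DF=(10503/10000 − 2/25·(0))/(1+2/25) = 389/400 ≈ 0.972500
step 2 [2y] bond c/1=1/40: DF=(403899/400000 − 1/40·(0.972500))/(1+1/40) = 4807/5000 ≈ 0.961400
step 3 [3y] zero: DF = P = 4619/5000 ≈ 0.923800
step 4 [4y] bond c/1=3/80: DF=(844517/800000 − 3/80·(0.972500+0.961400+0.923800))/(1+3/80) = 4571/5000 ≈ 0.914200
step 5 [5y] zero: DF = P = 8799/10000 ≈ 0.879900
step 6 [6y] swap r/1=821/27438: DF=(1 − 821/27438·(0.972500+0.961400+0.923800+0.914200+0.879900))/(1+821/27438) = 4179/5000 ≈ 0.835800
step 7 [7y] swap r/1=1917/62959: DF=(1 − 1917/62959·(0.972500+0.961400+0.923800+0.914200+0.879900+0.835800))/(1+1917/62959) = 8083/10000 ≈ 0.808300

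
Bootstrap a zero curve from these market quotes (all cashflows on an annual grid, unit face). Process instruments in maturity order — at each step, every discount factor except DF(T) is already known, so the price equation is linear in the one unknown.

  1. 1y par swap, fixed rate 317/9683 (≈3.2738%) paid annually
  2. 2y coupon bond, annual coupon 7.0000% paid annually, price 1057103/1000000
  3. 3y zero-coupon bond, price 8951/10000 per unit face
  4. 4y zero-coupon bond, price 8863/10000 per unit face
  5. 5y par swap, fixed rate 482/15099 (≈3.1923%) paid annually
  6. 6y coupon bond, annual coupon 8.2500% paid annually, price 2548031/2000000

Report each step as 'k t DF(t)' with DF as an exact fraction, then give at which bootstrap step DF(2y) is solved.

1 1 9683/10000
2 2 4623/5000
3 3 8951/10000
4 4 8863/10000
5 5 4277/5000
6 6 8317/10000
DF(2y) is solved at step 2

step 1 [1y] swap r/1=317/9683: DF=(1 − 317/9683·(0))/(1+317/9683) = 9683/10000 ≈ 0.968300
step 2 [2y] bond c/1=7/100: DF=(1057103/1000000 − 7/100·(0.968300))/(1+7/100) = 4623/5000 ≈ 0.924600
step 3 [3y] zero: DF = P = 8951/10000 ≈ 0.895100
step 4 [4y] zero: DF = P = 8863/10000 ≈ 0.886300
step 5 [5y] swap r/1=482/15099: DF=(1 − 482/15099·(0.968300+0.924600+0.895100+0.886300))/(1+482/15099) = 4277/5000 ≈ 0.855400
step 6 [6y] bond c/1=33/400: DF=(2548031/2000000 − 33/400·(0.968300+0.924600+0.895100+0.886300+0.855400))/(1+33/400) = 8317/10000 ≈ 0.831700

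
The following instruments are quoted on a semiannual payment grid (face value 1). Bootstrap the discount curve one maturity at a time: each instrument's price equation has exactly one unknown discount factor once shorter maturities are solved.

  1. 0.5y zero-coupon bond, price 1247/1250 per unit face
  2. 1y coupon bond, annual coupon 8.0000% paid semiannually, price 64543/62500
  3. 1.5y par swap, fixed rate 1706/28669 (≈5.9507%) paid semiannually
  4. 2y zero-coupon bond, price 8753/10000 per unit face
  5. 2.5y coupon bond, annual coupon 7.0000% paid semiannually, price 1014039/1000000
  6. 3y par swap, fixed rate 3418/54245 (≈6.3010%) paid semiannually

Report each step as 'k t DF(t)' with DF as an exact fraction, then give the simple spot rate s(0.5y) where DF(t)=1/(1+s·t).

step 1 [0.5y] zero: DF = P = 1247/1250 ≈ 0.997600
step 2 [1y] bond c/2=1/25: DF=(64543/62500 − 1/25·(0.997600))/(1+1/25) = 4773/5000 ≈ 0.954600
step 3 [1.5y] swap r/2=853/28669: DF=(1 − 853/28669·(0.997600+0.954600))/(1+853/28669) = 9147/10000 ≈ 0.914700
step 4 [2y] zero: DF = P = 8753/10000 ≈ 0.875300
step 5 [2.5y] bond c/2=7/200: DF=(1014039/1000000 − 7/200·(0.997600+0.954600+0.914700+0.875300))/(1+7/200) = 2133/2500 ≈ 0.853200
step 6 [3y] swap r/2=1709/54245: DF=(1 − 1709/54245·(0.997600+0.954600+0.914700+0.875300+0.853200))/(1+1709/54245) = 8291/10000 ≈ 0.829100

1 1/2 1247/1250
2 1 4773/5000
3 3/2 9147/10000
4 2 8753/10000
5 5/2 2133/2500
6 3 8291/10000
s(0.5y) = (1/(1247/1250) − 1)/(1/2) = 6/1247 ≈ 0.4812%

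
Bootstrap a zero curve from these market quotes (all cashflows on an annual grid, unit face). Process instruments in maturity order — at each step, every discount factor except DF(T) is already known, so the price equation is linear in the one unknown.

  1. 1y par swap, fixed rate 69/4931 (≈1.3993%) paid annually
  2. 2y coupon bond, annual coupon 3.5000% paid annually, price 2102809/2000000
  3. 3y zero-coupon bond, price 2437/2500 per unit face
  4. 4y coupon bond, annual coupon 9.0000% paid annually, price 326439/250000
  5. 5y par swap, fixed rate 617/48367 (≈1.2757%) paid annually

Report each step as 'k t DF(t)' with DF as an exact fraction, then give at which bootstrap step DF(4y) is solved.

step 1 [1y] swap r/1=69/4931: DF=(1 − 69/4931·(0))/(1+69/4931) = 4931/5000 ≈ 0.986200
step 2 [2y] bond c/1=7/200: DF=(2102809/2000000 − 7/200·(0.986200))/(1+7/200) = 393/400 ≈ 0.982500
step 3 [3y] zero: DF = P = 2437/2500 ≈ 0.974800
step 4 [4y] bond c/1=9/100: DF=(326439/250000 − 9/100·(0.986200+0.982500+0.974800))/(1+9/100) = 9549/10000 ≈ 0.954900
step 5 [5y] swap r/1=617/48367: DF=(1 − 617/48367·(0.986200+0.982500+0.974800+0.954900))/(1+617/48367) = 9383/10000 ≈ 0.938300

1 1 4931/5000
2 2 393/400
3 3 2437/2500
4 4 9549/10000
5 5 9383/10000
DF(4y) is solved at step 4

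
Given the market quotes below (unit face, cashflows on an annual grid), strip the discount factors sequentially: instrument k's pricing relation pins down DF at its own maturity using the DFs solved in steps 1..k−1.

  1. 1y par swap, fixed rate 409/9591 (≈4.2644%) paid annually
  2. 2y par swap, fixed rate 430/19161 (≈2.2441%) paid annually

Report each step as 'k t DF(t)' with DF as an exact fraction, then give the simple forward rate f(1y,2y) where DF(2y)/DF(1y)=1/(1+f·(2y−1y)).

step 1 [1y] swap r/1=409/9591: DF=(1 − 409/9591·(0))/(1+409/9591) = 9591/10000 ≈ 0.959100
step 2 [2y] swap r/1=430/19161: DF=(1 − 430/19161·(0.959100))/(1+430/19161) = 957/1000 ≈ 0.957000

1 1 9591/10000
2 2 957/1000
f(1y,2y) = ((9591/10000)/(957/1000) − 1)/(1) = 7/3190 ≈ 0.2194%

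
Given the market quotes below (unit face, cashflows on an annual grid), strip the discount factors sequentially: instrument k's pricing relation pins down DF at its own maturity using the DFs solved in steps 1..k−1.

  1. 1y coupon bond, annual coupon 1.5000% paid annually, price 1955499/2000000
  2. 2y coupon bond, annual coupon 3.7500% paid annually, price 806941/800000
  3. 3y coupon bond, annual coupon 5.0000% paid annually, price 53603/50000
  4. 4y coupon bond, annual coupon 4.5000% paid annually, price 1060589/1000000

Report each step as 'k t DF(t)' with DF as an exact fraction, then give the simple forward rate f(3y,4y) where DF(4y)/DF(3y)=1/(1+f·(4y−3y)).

1 1 9633/10000
2 2 4687/5000
3 3 1861/2000
4 4 893/1000
f(3y,4y) = ((1861/2000)/(893/1000) − 1)/(1) = 75/1786 ≈ 4.1993%

step 1 [1y] bond c/1=3/200: DF=(1955499/2000000 − 3/200·(0))/(1+3/200) = 9633/10000 ≈ 0.963300
step 2 [2y] bond c/1=3/80: DF=(806941/800000 − 3/80·(0.963300))/(1+3/80) = 4687/5000 ≈ 0.937400
step 3 [3y] bond c/1=1/20: DF=(53603/50000 − 1/20·(0.963300+0.937400))/(1+1/20) = 1861/2000 ≈ 0.930500
step 4 [4y] bond c/1=9/200: DF=(1060589/1000000 − 9/200·(0.963300+0.937400+0.930500))/(1+9/200) = 893/1000 ≈ 0.893000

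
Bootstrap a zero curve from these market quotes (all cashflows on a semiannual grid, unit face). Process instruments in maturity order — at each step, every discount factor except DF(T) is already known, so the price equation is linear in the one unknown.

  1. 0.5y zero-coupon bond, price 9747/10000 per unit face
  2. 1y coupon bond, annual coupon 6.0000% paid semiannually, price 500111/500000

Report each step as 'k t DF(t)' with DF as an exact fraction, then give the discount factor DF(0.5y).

step 1 [0.5y] zero: DF = P = 9747/10000 ≈ 0.974700
step 2 [1y] bond c/2=3/100: DF=(500111/500000 − 3/100·(0.974700))/(1+3/100) = 9427/10000 ≈ 0.942700

1 1/2 9747/10000
2 1 9427/10000
DF(0.5y) = 9747/10000 ≈ 0.974700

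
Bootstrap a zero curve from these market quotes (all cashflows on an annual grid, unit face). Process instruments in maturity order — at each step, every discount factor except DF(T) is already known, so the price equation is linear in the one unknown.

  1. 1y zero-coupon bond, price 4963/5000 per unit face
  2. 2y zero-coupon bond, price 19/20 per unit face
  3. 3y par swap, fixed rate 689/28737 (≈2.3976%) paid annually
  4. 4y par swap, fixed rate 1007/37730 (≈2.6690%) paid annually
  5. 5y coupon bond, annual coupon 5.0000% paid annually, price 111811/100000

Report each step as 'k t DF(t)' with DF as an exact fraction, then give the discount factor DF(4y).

1 1 4963/5000
2 2 19/20
3 3 9311/10000
4 4 8993/10000
5 5 2213/2500
DF(4y) = 8993/10000 ≈ 0.899300

step 1 [1y] zero: DF = P = 4963/5000 ≈ 0.992600
step 2 [2y] zero: DF = P = 19/20 ≈ 0.950000
step 3 [3y] swap r/1=689/28737: DF=(1 − 689/28737·(0.992600+0.950000))/(1+689/28737) = 9311/10000 ≈ 0.931100
step 4 [4y] swap r/1=1007/37730: DF=(1 − 1007/37730·(0.992600+0.950000+0.931100))/(1+1007/37730) = 8993/10000 ≈ 0.899300
step 5 [5y] bond c/1=1/20: DF=(111811/100000 − 1/20·(0.992600+0.950000+0.931100+0.899300))/(1+1/20) = 2213/2500 ≈ 0.885200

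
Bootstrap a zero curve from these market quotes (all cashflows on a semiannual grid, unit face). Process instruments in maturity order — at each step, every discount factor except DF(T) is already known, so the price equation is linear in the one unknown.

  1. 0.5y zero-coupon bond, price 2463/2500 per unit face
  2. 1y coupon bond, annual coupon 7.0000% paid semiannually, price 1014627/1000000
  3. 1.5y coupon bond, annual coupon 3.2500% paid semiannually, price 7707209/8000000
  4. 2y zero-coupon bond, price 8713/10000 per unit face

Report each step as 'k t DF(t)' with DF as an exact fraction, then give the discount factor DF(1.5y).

1 1/2 2463/2500
2 1 947/1000
3 3/2 9171/10000
4 2 8713/10000
DF(1.5y) = 9171/10000 ≈ 0.917100

step 1 [0.5y] zero: DF = P = 2463/2500 ≈ 0.985200
step 2 [1y] bond c/2=7/200: DF=(1014627/1000000 − 7/200·(0.985200))/(1+7/200) = 947/1000 ≈ 0.947000
step 3 [1.5y] bond c/2=13/800: DF=(7707209/8000000 − 13/800·(0.985200+0.947000))/(1+13/800) = 9171/10000 ≈ 0.917100
step 4 [2y] zero: DF = P = 8713/10000 ≈ 0.871300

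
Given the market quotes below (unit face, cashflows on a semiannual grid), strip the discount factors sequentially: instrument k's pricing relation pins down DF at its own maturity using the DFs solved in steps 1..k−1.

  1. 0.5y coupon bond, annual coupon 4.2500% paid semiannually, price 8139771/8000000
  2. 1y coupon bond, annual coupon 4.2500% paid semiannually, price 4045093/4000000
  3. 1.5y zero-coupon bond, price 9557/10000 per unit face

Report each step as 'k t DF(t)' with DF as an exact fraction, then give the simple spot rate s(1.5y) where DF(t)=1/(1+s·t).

1 1/2 9963/10000
2 1 1939/2000
3 3/2 9557/10000
s(1.5y) = (1/(9557/10000) − 1)/(3/2) = 886/28671 ≈ 3.0902%

step 1 [0.5y] bond c/2=17/800: DF=(8139771/8000000 − 17/800·(0))/(1+17/800) = 9963/10000 ≈ 0.996300
step 2 [1y] bond c/2=17/800: DF=(4045093/4000000 − 17/800·(0.996300))/(1+17/800) = 1939/2000 ≈ 0.969500
step 3 [1.5y] zero: DF = P = 9557/10000 ≈ 0.955700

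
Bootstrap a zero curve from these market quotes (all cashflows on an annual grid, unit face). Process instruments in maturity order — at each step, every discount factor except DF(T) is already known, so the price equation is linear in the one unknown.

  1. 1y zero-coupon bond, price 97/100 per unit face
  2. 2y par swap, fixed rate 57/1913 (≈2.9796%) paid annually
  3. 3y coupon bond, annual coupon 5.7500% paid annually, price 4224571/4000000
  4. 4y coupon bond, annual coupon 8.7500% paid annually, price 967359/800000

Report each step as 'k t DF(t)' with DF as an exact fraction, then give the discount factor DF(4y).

step 1 [1y] zero: DF = P = 97/100 ≈ 0.970000
step 2 [2y] swap r/1=57/1913: DF=(1 − 57/1913·(0.970000))/(1+57/1913) = 943/1000 ≈ 0.943000
step 3 [3y] bond c/1=23/400: DF=(4224571/4000000 − 23/400·(0.970000+0.943000))/(1+23/400) = 8947/10000 ≈ 0.894700
step 4 [4y] bond c/1=7/80: DF=(967359/800000 − 7/80·(0.970000+0.943000+0.894700))/(1+7/80) = 443/500 ≈ 0.886000

1 1 97/100
2 2 943/1000
3 3 8947/10000
4 4 443/500
DF(4y) = 443/500 ≈ 0.886000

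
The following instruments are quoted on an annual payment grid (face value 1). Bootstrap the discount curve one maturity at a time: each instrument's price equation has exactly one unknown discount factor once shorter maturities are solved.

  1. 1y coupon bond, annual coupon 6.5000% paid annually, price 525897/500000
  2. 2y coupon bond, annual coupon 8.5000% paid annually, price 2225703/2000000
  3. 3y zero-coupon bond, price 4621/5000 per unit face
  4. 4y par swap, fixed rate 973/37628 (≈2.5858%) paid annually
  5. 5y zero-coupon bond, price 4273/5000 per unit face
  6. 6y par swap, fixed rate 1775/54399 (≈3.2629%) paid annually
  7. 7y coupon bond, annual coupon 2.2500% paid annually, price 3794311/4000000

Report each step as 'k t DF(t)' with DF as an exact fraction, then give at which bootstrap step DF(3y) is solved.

1 1 2469/2500
2 2 9483/10000
3 3 4621/5000
4 4 9027/10000
5 5 4273/5000
6 6 329/400
7 7 101/125
DF(3y) is solved at step 3

step 1 [1y] bond c/1=13/200: DF=(525897/500000 − 13/200·(0))/(1+13/200) = 2469/2500 ≈ 0.987600
step 2 [2y] bond c/1=17/200: DF=(2225703/2000000 − 17/200·(0.987600))/(1+17/200) = 9483/10000 ≈ 0.948300
step 3 [3y] zero: DF = P = 4621/5000 ≈ 0.924200
step 4 [4y] swap r/1=973/37628: DF=(1 − 973/37628·(0.987600+0.948300+0.924200))/(1+973/37628) = 9027/10000 ≈ 0.902700
step 5 [5y] zero: DF = P = 4273/5000 ≈ 0.854600
step 6 [6y] swap r/1=1775/54399: DF=(1 − 1775/54399·(0.987600+0.948300+0.924200+0.902700+0.854600))/(1+1775/54399) = 329/400 ≈ 0.822500
step 7 [7y] bond c/1=9/400: DF=(3794311/4000000 − 9/400·(0.987600+0.948300+0.924200+0.902700+0.854600+0.822500))/(1+9/400) = 101/125 ≈ 0.808000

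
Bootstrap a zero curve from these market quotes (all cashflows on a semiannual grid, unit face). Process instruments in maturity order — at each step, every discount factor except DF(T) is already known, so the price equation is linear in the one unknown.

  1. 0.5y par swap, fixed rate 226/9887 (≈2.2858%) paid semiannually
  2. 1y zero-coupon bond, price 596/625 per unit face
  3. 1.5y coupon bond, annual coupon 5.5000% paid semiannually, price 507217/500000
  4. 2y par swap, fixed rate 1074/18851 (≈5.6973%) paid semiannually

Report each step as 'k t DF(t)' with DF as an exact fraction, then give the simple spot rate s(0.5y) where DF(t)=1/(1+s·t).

1 1/2 9887/10000
2 1 596/625
3 3/2 9353/10000
4 2 4463/5000
s(0.5y) = (1/(9887/10000) − 1)/(1/2) = 226/9887 ≈ 2.2858%

step 1 [0.5y] swap r/2=113/9887: DF=(1 − 113/9887·(0))/(1+113/9887) = 9887/10000 ≈ 0.988700
step 2 [1y] zero: DF = P = 596/625 ≈ 0.953600
step 3 [1.5y] bond c/2=11/400: DF=(507217/500000 − 11/400·(0.988700+0.953600))/(1+11/400) = 9353/10000 ≈ 0.935300
step 4 [2y] swap r/2=537/18851: DF=(1 − 537/18851·(0.988700+0.953600+0.935300))/(1+537/18851) = 4463/5000 ≈ 0.892600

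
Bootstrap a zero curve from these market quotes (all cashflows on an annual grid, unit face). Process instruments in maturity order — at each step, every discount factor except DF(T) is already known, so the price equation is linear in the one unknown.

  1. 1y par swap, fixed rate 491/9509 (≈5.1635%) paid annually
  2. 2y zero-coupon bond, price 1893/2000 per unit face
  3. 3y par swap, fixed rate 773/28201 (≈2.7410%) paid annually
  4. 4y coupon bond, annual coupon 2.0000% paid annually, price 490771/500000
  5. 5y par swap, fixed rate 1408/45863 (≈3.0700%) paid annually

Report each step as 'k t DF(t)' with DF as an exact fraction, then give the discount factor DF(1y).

1 1 9509/10000
2 2 1893/2000
3 3 9227/10000
4 4 907/1000
5 5 537/625
DF(1y) = 9509/10000 ≈ 0.950900

step 1 [1y] swap r/1=491/9509: DF=(1 − 491/9509·(0))/(1+491/9509) = 9509/10000 ≈ 0.950900
step 2 [2y] zero: DF = P = 1893/2000 ≈ 0.946500
step 3 [3y] swap r/1=773/28201: DF=(1 − 773/28201·(0.950900+0.946500))/(1+773/28201) = 9227/10000 ≈ 0.922700
step 4 [4y] bond c/1=1/50: DF=(490771/500000 − 1/50·(0.950900+0.946500+0.922700))/(1+1/50) = 907/1000 ≈ 0.907000
step 5 [5y] swap r/1=1408/45863: DF=(1 − 1408/45863·(0.950900+0.946500+0.922700+0.907000))/(1+1408/45863) = 537/625 ≈ 0.859200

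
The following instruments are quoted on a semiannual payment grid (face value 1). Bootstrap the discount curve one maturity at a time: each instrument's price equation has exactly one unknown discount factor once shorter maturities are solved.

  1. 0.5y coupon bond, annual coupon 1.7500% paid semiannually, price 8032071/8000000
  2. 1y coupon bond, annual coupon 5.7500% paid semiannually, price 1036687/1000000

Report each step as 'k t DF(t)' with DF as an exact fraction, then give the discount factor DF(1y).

step 1 [0.5y] bond c/2=7/800: DF=(8032071/8000000 − 7/800·(0))/(1+7/800) = 9953/10000 ≈ 0.995300
step 2 [1y] bond c/2=23/800: DF=(1036687/1000000 − 23/800·(0.995300))/(1+23/800) = 9799/10000 ≈ 0.979900

1 1/2 9953/10000
2 1 9799/10000
DF(1y) = 9799/10000 ≈ 0.979900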